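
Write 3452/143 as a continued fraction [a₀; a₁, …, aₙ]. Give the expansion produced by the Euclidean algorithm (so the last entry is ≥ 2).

[24; 7, 6, 1, 2]

3452 = 24·143 + 20
143 = 7·20 + 3
20 = 6·3 + 2
3 = 1·2 + 1
2 = 2·1 + 0  (stop)
So 3452/143 = [24; 7, 6, 1, 2].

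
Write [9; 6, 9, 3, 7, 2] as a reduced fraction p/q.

Using pₖ = aₖpₖ₋₁ + pₖ₋₂ and qₖ = aₖqₖ₋₁ + qₖ₋₂:
  k=0: a=9, p=9, q=1
  k=1: a=6, p=55, q=6
  k=2: a=9, p=504, q=55
  k=3: a=3, p=1567, q=171
  k=4: a=7, p=11473, q=1252
  k=5: a=2, p=24513, q=2675

24513/2675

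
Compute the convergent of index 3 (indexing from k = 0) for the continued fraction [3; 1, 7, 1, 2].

35/9

Using pₖ = aₖpₖ₋₁ + pₖ₋₂, qₖ = aₖqₖ₋₁ + qₖ₋₂ (with p₋₁=1, p₋₂=0, q₋₁=0, q₋₂=1):
  k=0: a=3, p=3, q=1
  k=1: a=1, p=4, q=1
  k=2: a=7, p=31, q=8
  k=3: a=1, p=35, q=9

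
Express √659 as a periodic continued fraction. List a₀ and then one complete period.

a₀ = ⌊√659⌋ = 25.
With m₀=0, d₀=1 and mₖ₊₁ = dₖaₖ − mₖ, dₖ₊₁ = (n − mₖ₊₁²)/dₖ, aₖ₊₁ = ⌊(a₀+mₖ₊₁)/dₖ₊₁⌋:
  k=1: m=25, d=34, a=1
  k=2: m=9, d=17, a=2
  k=3: m=25, d=2, a=25
  k=4: m=25, d=17, a=2
  k=5: m=9, d=34, a=1
  k=6: m=25, d=1, a=50
d=1 and a=2a₀=50 at k=6, so the next step gives (m, d) = (25, 34) again — its k=1 value — and the period has length 6.

[25; 1, 2, 25, 2, 1, 50]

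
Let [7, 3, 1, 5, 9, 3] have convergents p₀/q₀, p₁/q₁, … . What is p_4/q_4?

1532/211

Using pₖ = aₖpₖ₋₁ + pₖ₋₂, qₖ = aₖqₖ₋₁ + qₖ₋₂ (with p₋₁=1, p₋₂=0, q₋₁=0, q₋₂=1):
  k=0: a=7, p=7, q=1
  k=1: a=3, p=22, q=3
  k=2: a=1, p=29, q=4
  k=3: a=5, p=167, q=23
  k=4: a=9, p=1532, q=211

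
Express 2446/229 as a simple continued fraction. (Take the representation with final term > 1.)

[10; 1, 2, 7, 3, 3]

2446 = 10·229 + 156
229 = 1·156 + 73
156 = 2·73 + 10
73 = 7·10 + 3
10 = 3·3 + 1
3 = 3·1 + 0  (stop)
So 2446/229 = [10; 1, 2, 7, 3, 3].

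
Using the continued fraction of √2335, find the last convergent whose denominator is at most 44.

√2335 = [48; 3, 9, 3, 96, …] (period length 4).
Convergents:
  p_0/q_0 = 48/1
  p_1/q_1 = 145/3
  p_2/q_2 = 1353/28
  p_3/q_3 = 4204/87
q_2 = 28 ≤ 44 < 87 = q_3, so the answer is 1353/28.

1353/28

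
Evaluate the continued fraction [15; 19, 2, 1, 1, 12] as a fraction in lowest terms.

18393/1222

Using pₖ = aₖpₖ₋₁ + pₖ₋₂ and qₖ = aₖqₖ₋₁ + qₖ₋₂:
  k=0: a=15, p=15, q=1
  k=1: a=19, p=286, q=19
  k=2: a=2, p=587, q=39
  k=3: a=1, p=873, q=58
  k=4: a=1, p=1460, q=97
  k=5: a=12, p=18393, q=1222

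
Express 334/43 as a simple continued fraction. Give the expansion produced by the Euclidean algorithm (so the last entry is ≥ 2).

334 = 7×43 + 33
43 = 1×33 + 10
33 = 3×10 + 3
10 = 3×3 + 1
3 = 3×1 + 0  (stop)
So 334/43 = [7; 1, 3, 3, 3].

[7; 1, 3, 3, 3]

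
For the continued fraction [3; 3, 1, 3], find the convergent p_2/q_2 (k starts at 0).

Using pₖ = aₖpₖ₋₁ + pₖ₋₂, qₖ = aₖqₖ₋₁ + qₖ₋₂ (with p₋₁=1, p₋₂=0, q₋₁=0, q₋₂=1):
  k=0: a=3, p=3, q=1
  k=1: a=3, p=10, q=3
  k=2: a=1, p=13, q=4

13/4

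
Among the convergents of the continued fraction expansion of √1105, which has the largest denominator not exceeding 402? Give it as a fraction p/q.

6881/207

√1105 = [33; 4, 7, 7, 4, 66, …] (period length 5).
Convergents:
  p_0/q_0 = 33/1
  p_1/q_1 = 133/4
  p_2/q_2 = 964/29
  p_3/q_3 = 6881/207
  p_4/q_4 = 28488/857
q_3 = 207 ≤ 402 < 857 = q_4, so the answer is 6881/207.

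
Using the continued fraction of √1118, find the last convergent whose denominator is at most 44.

535/16

√1118 = [33; 2, 3, 2, 3, 2, 66, …] (period length 6).
Convergents:
  p_0/q_0 = 33/1
  p_1/q_1 = 67/2
  p_2/q_2 = 234/7
  p_3/q_3 = 535/16
  p_4/q_4 = 1839/55
q_3 = 16 ≤ 44 < 55 = q_4, so the answer is 535/16.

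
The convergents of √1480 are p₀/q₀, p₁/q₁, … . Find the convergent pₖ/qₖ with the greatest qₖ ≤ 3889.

100678/2617

√1480 = [38; 2, 8, 19, 8, 2, 76, …] (period length 6).
Convergents:
  p_0/q_0 = 38/1
  p_1/q_1 = 77/2
  p_2/q_2 = 654/17
  p_3/q_3 = 12503/325
  p_4/q_4 = 100678/2617
  p_5/q_5 = 213859/5559
q_4 = 2617 ≤ 3889 < 5559 = q_5, so the answer is 100678/2617.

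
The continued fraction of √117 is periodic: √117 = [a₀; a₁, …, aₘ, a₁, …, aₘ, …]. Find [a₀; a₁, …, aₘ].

[10; 1, 4, 2, 4, 1, 20]

a₀ = ⌊√117⌋ = 10.
With m₀=0, d₀=1 and mₖ₊₁ = dₖaₖ − mₖ, dₖ₊₁ = (n − mₖ₊₁²)/dₖ, aₖ₊₁ = ⌊(a₀+mₖ₊₁)/dₖ₊₁⌋:
  k=1: m=10, d=17, a=1
  k=2: m=7, d=4, a=4
  k=3: m=9, d=9, a=2
  k=4: m=9, d=4, a=4
  k=5: m=7, d=17, a=1
  k=6: m=10, d=1, a=20
d=1 and a=2a₀=20 at k=6, so the next step gives (m, d) = (10, 17) again — its k=1 value — and the period has length 6.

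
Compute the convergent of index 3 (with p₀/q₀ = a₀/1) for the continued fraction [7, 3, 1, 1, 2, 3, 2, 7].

51/7

Using pₖ = aₖpₖ₋₁ + pₖ₋₂, qₖ = aₖqₖ₋₁ + qₖ₋₂ (with p₋₁=1, p₋₂=0, q₋₁=0, q₋₂=1):
  k=0: a=7, p=7, q=1
  k=1: a=3, p=22, q=3
  k=2: a=1, p=29, q=4
  k=3: a=1, p=51, q=7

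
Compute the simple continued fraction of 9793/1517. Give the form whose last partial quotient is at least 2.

[6; 2, 5, 8, 2, 3, 2]

9793 = 6×1517 + 691
1517 = 2×691 + 135
691 = 5×135 + 16
135 = 8×16 + 7
16 = 2×7 + 2
7 = 3×2 + 1
2 = 2×1 + 0  (stop)
So 9793/1517 = [6; 2, 5, 8, 2, 3, 2].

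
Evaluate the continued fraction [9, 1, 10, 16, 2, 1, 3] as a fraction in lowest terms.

19730/1991

Using pₖ = aₖpₖ₋₁ + pₖ₋₂ and qₖ = aₖqₖ₋₁ + qₖ₋₂:
  k=0: a=9, p=9, q=1
  k=1: a=1, p=10, q=1
  k=2: a=10, p=109, q=11
  k=3: a=16, p=1754, q=177
  k=4: a=2, p=3617, q=365
  k=5: a=1, p=5371, q=542
  k=6: a=3, p=19730, q=1991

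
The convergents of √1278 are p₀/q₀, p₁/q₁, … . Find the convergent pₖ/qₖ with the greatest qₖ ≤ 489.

√1278 = [35; 1, 2, 1, 70, …] (period length 4).
Convergents:
  p_0/q_0 = 35/1
  p_1/q_1 = 36/1
  p_2/q_2 = 107/3
  p_3/q_3 = 143/4
  p_4/q_4 = 10117/283
  p_5/q_5 = 10260/287
  p_6/q_6 = 30637/857
q_5 = 287 ≤ 489 < 857 = q_6, so the answer is 10260/287.

10260/287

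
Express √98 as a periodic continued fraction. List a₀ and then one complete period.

[9; 1, 8, 1, 18]

a₀ = ⌊√98⌋ = 9.
With m₀=0, d₀=1 and mₖ₊₁ = dₖaₖ − mₖ, dₖ₊₁ = (n − mₖ₊₁²)/dₖ, aₖ₊₁ = ⌊(a₀+mₖ₊₁)/dₖ₊₁⌋:
  k=1: m=9, d=17, a=1
  k=2: m=8, d=2, a=8
  k=3: m=8, d=17, a=1
  k=4: m=9, d=1, a=18
d=1 and a=2a₀=18 at k=4, so the next step gives (m, d) = (9, 17) again — its k=1 value — and the period has length 4.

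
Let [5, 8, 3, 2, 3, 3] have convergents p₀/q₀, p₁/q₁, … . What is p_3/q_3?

Using pₖ = aₖpₖ₋₁ + pₖ₋₂, qₖ = aₖqₖ₋₁ + qₖ₋₂ (with p₋₁=1, p₋₂=0, q₋₁=0, q₋₂=1):
  k=0: a=5, p=5, q=1
  k=1: a=8, p=41, q=8
  k=2: a=3, p=128, q=25
  k=3: a=2, p=297, q=58

297/58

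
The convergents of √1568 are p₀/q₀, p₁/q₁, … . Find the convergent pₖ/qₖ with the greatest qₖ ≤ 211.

√1568 = [39; 1, 1, 2, 19, 2, 1, 1, 78, …] (period length 8).
Convergents:
  p_0/q_0 = 39/1
  p_1/q_1 = 40/1
  p_2/q_2 = 79/2
  p_3/q_3 = 198/5
  p_4/q_4 = 3841/97
  p_5/q_5 = 7880/199
  p_6/q_6 = 11721/296
q_5 = 199 ≤ 211 < 296 = q_6, so the answer is 7880/199.

7880/199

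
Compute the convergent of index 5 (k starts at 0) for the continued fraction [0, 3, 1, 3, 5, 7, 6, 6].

151/568

Using pₖ = aₖpₖ₋₁ + pₖ₋₂, qₖ = aₖqₖ₋₁ + qₖ₋₂ (with p₋₁=1, p₋₂=0, q₋₁=0, q₋₂=1):
  k=0: a=0, p=0, q=1
  k=1: a=3, p=1, q=3
  k=2: a=1, p=1, q=4
  k=3: a=3, p=4, q=15
  k=4: a=5, p=21, q=79
  k=5: a=7, p=151, q=568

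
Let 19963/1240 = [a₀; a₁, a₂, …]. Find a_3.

3

19963 = 16·1240 + 123   →  a_0 = 16
1240 = 10·123 + 10   →  a_1 = 10
123 = 12·10 + 3   →  a_2 = 12
10 = 3·3 + 1   →  a_3 = 3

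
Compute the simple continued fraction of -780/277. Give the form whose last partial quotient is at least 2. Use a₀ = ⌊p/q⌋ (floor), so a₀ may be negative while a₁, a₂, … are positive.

[-3; 5, 2, 3, 7]

-780 = -3×277 + 51
277 = 5×51 + 22
51 = 2×22 + 7
22 = 3×7 + 1
7 = 7×1 + 0  (stop)
So -780/277 = [-3; 5, 2, 3, 7].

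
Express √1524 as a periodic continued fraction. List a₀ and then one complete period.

[39; 26, 78]

a₀ = ⌊√1524⌋ = 39.
With m₀=0, d₀=1 and mₖ₊₁ = dₖaₖ − mₖ, dₖ₊₁ = (n − mₖ₊₁²)/dₖ, aₖ₊₁ = ⌊(a₀+mₖ₊₁)/dₖ₊₁⌋:
  k=1: m=39, d=3, a=26
  k=2: m=39, d=1, a=78
d=1 and a=2a₀=78 at k=2, so the next step gives (m, d) = (39, 3) again — its k=1 value — and the period has length 2.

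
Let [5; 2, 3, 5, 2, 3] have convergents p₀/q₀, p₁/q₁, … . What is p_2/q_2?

Using pₖ = aₖpₖ₋₁ + pₖ₋₂, qₖ = aₖqₖ₋₁ + qₖ₋₂ (with p₋₁=1, p₋₂=0, q₋₁=0, q₋₂=1):
  k=0: a=5, p=5, q=1
  k=1: a=2, p=11, q=2
  k=2: a=3, p=38, q=7

38/7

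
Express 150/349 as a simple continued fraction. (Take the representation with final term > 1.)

[0; 2, 3, 16, 3]

150 = 0·349 + 150
349 = 2·150 + 49
150 = 3·49 + 3
49 = 16·3 + 1
3 = 3·1 + 0  (stop)
So 150/349 = [0; 2, 3, 16, 3].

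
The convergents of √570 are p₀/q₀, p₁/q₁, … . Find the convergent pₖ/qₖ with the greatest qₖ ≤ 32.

191/8

√570 = [23; 1, 6, 1, 46, …] (period length 4).
Convergents:
  p_0/q_0 = 23/1
  p_1/q_1 = 24/1
  p_2/q_2 = 167/7
  p_3/q_3 = 191/8
  p_4/q_4 = 8953/375
q_3 = 8 ≤ 32 < 375 = q_4, so the answer is 191/8.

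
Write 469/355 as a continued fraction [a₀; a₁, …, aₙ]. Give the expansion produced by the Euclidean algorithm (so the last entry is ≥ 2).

469 = 1·355 + 114
355 = 3·114 + 13
114 = 8·13 + 10
13 = 1·10 + 3
10 = 3·3 + 1
3 = 3·1 + 0  (stop)
So 469/355 = [1; 3, 8, 1, 3, 3].

[1; 3, 8, 1, 3, 3]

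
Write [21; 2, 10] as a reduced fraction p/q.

451/21

Fold from the inside: start with 10/1.
  2 + 1/10 = 21/10
  21 + 10/21 = 451/21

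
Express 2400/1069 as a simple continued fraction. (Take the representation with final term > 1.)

2400 = 2×1069 + 262
1069 = 4×262 + 21
262 = 12×21 + 10
21 = 2×10 + 1
10 = 10×1 + 0  (stop)
So 2400/1069 = [2; 4, 12, 2, 10].

[2; 4, 12, 2, 10]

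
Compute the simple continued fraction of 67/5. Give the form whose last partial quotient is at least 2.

67 = 13*5 + 2
5 = 2*2 + 1
2 = 2*1 + 0  (stop)
So 67/5 = [13; 2, 2].

[13; 2, 2]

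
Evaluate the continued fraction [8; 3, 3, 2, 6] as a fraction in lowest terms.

Using pₖ = aₖpₖ₋₁ + pₖ₋₂ and qₖ = aₖqₖ₋₁ + qₖ₋₂:
  k=0: a=8, p=8, q=1
  k=1: a=3, p=25, q=3
  k=2: a=3, p=83, q=10
  k=3: a=2, p=191, q=23
  k=4: a=6, p=1229, q=148

1229/148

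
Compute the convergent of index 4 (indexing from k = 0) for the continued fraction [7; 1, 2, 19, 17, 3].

7588/989

Using pₖ = aₖpₖ₋₁ + pₖ₋₂, qₖ = aₖqₖ₋₁ + qₖ₋₂ (with p₋₁=1, p₋₂=0, q₋₁=0, q₋₂=1):
  k=0: a=7, p=7, q=1
  k=1: a=1, p=8, q=1
  k=2: a=2, p=23, q=3
  k=3: a=19, p=445, q=58
  k=4: a=17, p=7588, q=989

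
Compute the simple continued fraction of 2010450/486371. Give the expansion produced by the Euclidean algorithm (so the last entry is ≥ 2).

2010450 = 4·486371 + 64966
486371 = 7·64966 + 31609
64966 = 2·31609 + 1748
31609 = 18·1748 + 145
1748 = 12·145 + 8
145 = 18·8 + 1
8 = 8·1 + 0  (stop)
So 2010450/486371 = [4; 7, 2, 18, 12, 18, 8].

[4; 7, 2, 18, 12, 18, 8]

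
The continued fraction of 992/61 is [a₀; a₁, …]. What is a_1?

3

992 = 16·61 + 16   →  a_0 = 16
61 = 3·16 + 13   →  a_1 = 3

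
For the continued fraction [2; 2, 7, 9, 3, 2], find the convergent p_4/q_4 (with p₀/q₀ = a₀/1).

1051/426

Using pₖ = aₖpₖ₋₁ + pₖ₋₂, qₖ = aₖqₖ₋₁ + qₖ₋₂ (with p₋₁=1, p₋₂=0, q₋₁=0, q₋₂=1):
  k=0: a=2, p=2, q=1
  k=1: a=2, p=5, q=2
  k=2: a=7, p=37, q=15
  k=3: a=9, p=338, q=137
  k=4: a=3, p=1051, q=426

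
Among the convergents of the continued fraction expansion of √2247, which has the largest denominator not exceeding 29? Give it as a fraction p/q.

237/5

√2247 = [47; 2, 2, 15, 2, 2, 94, …] (period length 6).
Convergents:
  p_0/q_0 = 47/1
  p_1/q_1 = 95/2
  p_2/q_2 = 237/5
  p_3/q_3 = 3650/77
q_2 = 5 ≤ 29 < 77 = q_3, so the answer is 237/5.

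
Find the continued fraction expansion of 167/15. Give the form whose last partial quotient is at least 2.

167 = 11*15 + 2
15 = 7*2 + 1
2 = 2*1 + 0  (stop)
So 167/15 = [11; 7, 2].

[11; 7, 2]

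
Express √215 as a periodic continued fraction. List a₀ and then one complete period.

a₀ = ⌊√215⌋ = 14.
With m₀=0, d₀=1 and mₖ₊₁ = dₖaₖ − mₖ, dₖ₊₁ = (n − mₖ₊₁²)/dₖ, aₖ₊₁ = ⌊(a₀+mₖ₊₁)/dₖ₊₁⌋:
  k=1: m=14, d=19, a=1
  k=2: m=5, d=10, a=1
  k=3: m=5, d=19, a=1
  k=4: m=14, d=1, a=28
d=1 and a=2a₀=28 at k=4, so the next step gives (m, d) = (14, 19) again — its k=1 value — and the period has length 4.

[14; 1, 1, 1, 28]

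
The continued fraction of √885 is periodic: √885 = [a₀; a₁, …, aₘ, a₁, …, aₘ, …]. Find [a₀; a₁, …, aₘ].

a₀ = ⌊√885⌋ = 29.
With m₀=0, d₀=1 and mₖ₊₁ = dₖaₖ − mₖ, dₖ₊₁ = (n − mₖ₊₁²)/dₖ, aₖ₊₁ = ⌊(a₀+mₖ₊₁)/dₖ₊₁⌋:
  k=1: m=29, d=44, a=1
  k=2: m=15, d=15, a=2
  k=3: m=15, d=44, a=1
  k=4: m=29, d=1, a=58
d=1 and a=2a₀=58 at k=4, so the next step gives (m, d) = (29, 44) again — its k=1 value — and the period has length 4.

[29; 1, 2, 1, 58]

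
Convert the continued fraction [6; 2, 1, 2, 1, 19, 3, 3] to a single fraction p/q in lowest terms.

14020/2203

Fold from the inside: start with 3/1.
  3 + 1/3 = 10/3
  19 + 3/10 = 193/10
  1 + 10/193 = 203/193
  2 + 193/203 = 599/203
  1 + 203/599 = 802/599
  2 + 599/802 = 2203/802
  6 + 802/2203 = 14020/2203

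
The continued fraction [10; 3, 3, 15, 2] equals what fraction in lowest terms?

Using pₖ = aₖpₖ₋₁ + pₖ₋₂ and qₖ = aₖqₖ₋₁ + qₖ₋₂:
  k=0: a=10, p=10, q=1
  k=1: a=3, p=31, q=3
  k=2: a=3, p=103, q=10
  k=3: a=15, p=1576, q=153
  k=4: a=2, p=3255, q=316

3255/316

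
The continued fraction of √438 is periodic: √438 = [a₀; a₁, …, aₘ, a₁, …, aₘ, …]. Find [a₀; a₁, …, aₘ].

[20; 1, 12, 1, 40]

a₀ = ⌊√438⌋ = 20.
With m₀=0, d₀=1 and mₖ₊₁ = dₖaₖ − mₖ, dₖ₊₁ = (n − mₖ₊₁²)/dₖ, aₖ₊₁ = ⌊(a₀+mₖ₊₁)/dₖ₊₁⌋:
  k=1: m=20, d=38, a=1
  k=2: m=18, d=3, a=12
  k=3: m=18, d=38, a=1
  k=4: m=20, d=1, a=40
d=1 and a=2a₀=40 at k=4, so the next step gives (m, d) = (20, 38) again — its k=1 value — and the period has length 4.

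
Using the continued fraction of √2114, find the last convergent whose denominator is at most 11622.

√2114 = [45; 1, 44, 1, 90, …] (period length 4).
Convergents:
  p_0/q_0 = 45/1
  p_1/q_1 = 46/1
  p_2/q_2 = 2069/45
  p_3/q_3 = 2115/46
  p_4/q_4 = 192419/4185
  p_5/q_5 = 194534/4231
  p_6/q_6 = 8751915/190349
q_5 = 4231 ≤ 11622 < 190349 = q_6, so the answer is 194534/4231.

194534/4231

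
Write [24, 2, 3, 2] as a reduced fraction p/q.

391/16

Using pₖ = aₖpₖ₋₁ + pₖ₋₂ and qₖ = aₖqₖ₋₁ + qₖ₋₂:
  k=0: a=24, p=24, q=1
  k=1: a=2, p=49, q=2
  k=2: a=3, p=171, q=7
  k=3: a=2, p=391, q=16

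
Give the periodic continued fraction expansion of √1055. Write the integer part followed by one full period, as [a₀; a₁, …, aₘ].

[32; 2, 12, 2, 64]

a₀ = ⌊√1055⌋ = 32.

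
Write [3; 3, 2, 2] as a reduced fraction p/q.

Using pₖ = aₖpₖ₋₁ + pₖ₋₂ and qₖ = aₖqₖ₋₁ + qₖ₋₂:
  k=0: a=3, p=3, q=1
  k=1: a=3, p=10, q=3
  k=2: a=2, p=23, q=7
  k=3: a=2, p=56, q=17

56/17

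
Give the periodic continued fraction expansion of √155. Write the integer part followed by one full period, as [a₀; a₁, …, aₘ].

a₀ = ⌊√155⌋ = 12.
With m₀=0, d₀=1 and mₖ₊₁ = dₖaₖ − mₖ, dₖ₊₁ = (n − mₖ₊₁²)/dₖ, aₖ₊₁ = ⌊(a₀+mₖ₊₁)/dₖ₊₁⌋:
  k=1: m=12, d=11, a=2
  k=2: m=10, d=5, a=4
  k=3: m=10, d=11, a=2
  k=4: m=12, d=1, a=24
d=1 and a=2a₀=24 at k=4, so the next step gives (m, d) = (12, 11) again — its k=1 value — and the period has length 4.

[12; 2, 4, 2, 24]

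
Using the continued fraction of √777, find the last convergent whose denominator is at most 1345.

12460/447

√777 = [27; 1, 6, 1, 54, …] (period length 4).
Convergents:
  p_0/q_0 = 27/1
  p_1/q_1 = 28/1
  p_2/q_2 = 195/7
  p_3/q_3 = 223/8
  p_4/q_4 = 12237/439
  p_5/q_5 = 12460/447
  p_6/q_6 = 86997/3121
q_5 = 447 ≤ 1345 < 3121 = q_6, so the answer is 12460/447.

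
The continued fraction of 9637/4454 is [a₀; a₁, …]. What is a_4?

9637 = 2·4454 + 729   →  a_0 = 2
4454 = 6·729 + 80   →  a_1 = 6
729 = 9·80 + 9   →  a_2 = 9
80 = 8·9 + 8   →  a_3 = 8
9 = 1·8 + 1   →  a_4 = 1

1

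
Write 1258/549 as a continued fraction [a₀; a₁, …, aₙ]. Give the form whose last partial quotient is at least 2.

[2; 3, 2, 3, 7, 3]

1258 = 2*549 + 160
549 = 3*160 + 69
160 = 2*69 + 22
69 = 3*22 + 3
22 = 7*3 + 1
3 = 3*1 + 0  (stop)
So 1258/549 = [2; 3, 2, 3, 7, 3].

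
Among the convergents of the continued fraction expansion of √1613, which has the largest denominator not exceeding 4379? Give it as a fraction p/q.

119121/2966

√1613 = [40; 6, 6, 80, …] (period length 3).
Convergents:
  p_0/q_0 = 40/1
  p_1/q_1 = 241/6
  p_2/q_2 = 1486/37
  p_3/q_3 = 119121/2966
  p_4/q_4 = 716212/17833
q_3 = 2966 ≤ 4379 < 17833 = q_4, so the answer is 119121/2966.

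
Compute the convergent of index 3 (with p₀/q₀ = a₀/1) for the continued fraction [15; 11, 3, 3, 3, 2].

Using pₖ = aₖpₖ₋₁ + pₖ₋₂, qₖ = aₖqₖ₋₁ + qₖ₋₂ (with p₋₁=1, p₋₂=0, q₋₁=0, q₋₂=1):
  k=0: a=15, p=15, q=1
  k=1: a=11, p=166, q=11
  k=2: a=3, p=513, q=34
  k=3: a=3, p=1705, q=113

1705/113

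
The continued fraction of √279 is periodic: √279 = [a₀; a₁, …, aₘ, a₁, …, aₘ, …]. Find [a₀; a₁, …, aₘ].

[16; 1, 2, 2, 1, 2, 2, 1, 32]

a₀ = ⌊√279⌋ = 16.
With m₀=0, d₀=1 and mₖ₊₁ = dₖaₖ − mₖ, dₖ₊₁ = (n − mₖ₊₁²)/dₖ, aₖ₊₁ = ⌊(a₀+mₖ₊₁)/dₖ₊₁⌋:
  k=1: m=16, d=23, a=1
  k=2: m=7, d=10, a=2
  k=3: m=13, d=11, a=2
  k=4: m=9, d=18, a=1
  k=5: m=9, d=11, a=2
  k=6: m=13, d=10, a=2
  k=7: m=7, d=23, a=1
  k=8: m=16, d=1, a=32
d=1 and a=2a₀=32 at k=8, so the next step gives (m, d) = (16, 23) again — its k=1 value — and the period has length 8.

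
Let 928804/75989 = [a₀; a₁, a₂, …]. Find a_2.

928804 = 12·75989 + 16936   →  a_0 = 12
75989 = 4·16936 + 8245   →  a_1 = 4
16936 = 2·8245 + 446   →  a_2 = 2

2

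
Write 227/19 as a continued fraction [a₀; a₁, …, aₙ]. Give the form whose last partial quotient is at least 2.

227 = 11·19 + 18
19 = 1·18 + 1
18 = 18·1 + 0  (stop)
So 227/19 = [11; 1, 18].

[11; 1, 18]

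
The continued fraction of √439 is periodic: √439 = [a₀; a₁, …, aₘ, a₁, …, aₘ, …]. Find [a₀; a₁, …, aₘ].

a₀ = ⌊√439⌋ = 20.
With m₀=0, d₀=1 and mₖ₊₁ = dₖaₖ − mₖ, dₖ₊₁ = (n − mₖ₊₁²)/dₖ, aₖ₊₁ = ⌊(a₀+mₖ₊₁)/dₖ₊₁⌋:
  k=1: m=20, d=39, a=1
  k=2: m=19, d=2, a=19
  k=3: m=19, d=39, a=1
  k=4: m=20, d=1, a=40
d=1 and a=2a₀=40 at k=4, so the next step gives (m, d) = (20, 39) again — its k=1 value — and the period has length 4.

[20; 1, 19, 1, 40]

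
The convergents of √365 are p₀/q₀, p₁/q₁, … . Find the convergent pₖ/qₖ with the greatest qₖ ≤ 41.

363/19

√365 = [19; 9, 1, 1, 9, 38, …] (period length 5).
Convergents:
  p_0/q_0 = 19/1
  p_1/q_1 = 172/9
  p_2/q_2 = 191/10
  p_3/q_3 = 363/19
  p_4/q_4 = 3458/181
q_3 = 19 ≤ 41 < 181 = q_4, so the answer is 363/19.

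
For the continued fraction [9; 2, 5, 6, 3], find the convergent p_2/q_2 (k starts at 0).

104/11

Using pₖ = aₖpₖ₋₁ + pₖ₋₂, qₖ = aₖqₖ₋₁ + qₖ₋₂ (with p₋₁=1, p₋₂=0, q₋₁=0, q₋₂=1):
  k=0: a=9, p=9, q=1
  k=1: a=2, p=19, q=2
  k=2: a=5, p=104, q=11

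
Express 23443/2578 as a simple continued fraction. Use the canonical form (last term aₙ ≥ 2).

[9; 10, 1, 2, 3, 3, 7]

23443 = 9×2578 + 241
2578 = 10×241 + 168
241 = 1×168 + 73
168 = 2×73 + 22
73 = 3×22 + 7
22 = 3×7 + 1
7 = 7×1 + 0  (stop)
So 23443/2578 = [9; 10, 1, 2, 3, 3, 7].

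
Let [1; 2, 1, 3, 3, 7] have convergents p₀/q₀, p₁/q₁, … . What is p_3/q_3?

Using pₖ = aₖpₖ₋₁ + pₖ₋₂, qₖ = aₖqₖ₋₁ + qₖ₋₂ (with p₋₁=1, p₋₂=0, q₋₁=0, q₋₂=1):
  k=0: a=1, p=1, q=1
  k=1: a=2, p=3, q=2
  k=2: a=1, p=4, q=3
  k=3: a=3, p=15, q=11

15/11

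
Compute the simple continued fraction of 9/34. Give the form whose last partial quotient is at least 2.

9 = 0·34 + 9
34 = 3·9 + 7
9 = 1·7 + 2
7 = 3·2 + 1
2 = 2·1 + 0  (stop)
So 9/34 = [0; 3, 1, 3, 2].

[0; 3, 1, 3, 2]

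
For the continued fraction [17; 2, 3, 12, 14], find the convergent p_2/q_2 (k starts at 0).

122/7

Using pₖ = aₖpₖ₋₁ + pₖ₋₂, qₖ = aₖqₖ₋₁ + qₖ₋₂ (with p₋₁=1, p₋₂=0, q₋₁=0, q₋₂=1):
  k=0: a=17, p=17, q=1
  k=1: a=2, p=35, q=2
  k=2: a=3, p=122, q=7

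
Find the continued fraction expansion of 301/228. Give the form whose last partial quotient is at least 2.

301 = 1*228 + 73
228 = 3*73 + 9
73 = 8*9 + 1
9 = 9*1 + 0  (stop)
So 301/228 = [1; 3, 8, 9].

[1; 3, 8, 9]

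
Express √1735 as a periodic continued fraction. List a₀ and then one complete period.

[41; 1, 1, 1, 7, 1, 1, 1, 82]

a₀ = ⌊√1735⌋ = 41.
With m₀=0, d₀=1 and mₖ₊₁ = dₖaₖ − mₖ, dₖ₊₁ = (n − mₖ₊₁²)/dₖ, aₖ₊₁ = ⌊(a₀+mₖ₊₁)/dₖ₊₁⌋:
  k=1: m=41, d=54, a=1
  k=2: m=13, d=29, a=1
  k=3: m=16, d=51, a=1
  k=4: m=35, d=10, a=7
  k=5: m=35, d=51, a=1
  k=6: m=16, d=29, a=1
  k=7: m=13, d=54, a=1
  k=8: m=41, d=1, a=82
d=1 and a=2a₀=82 at k=8, so the next step gives (m, d) = (41, 54) again — its k=1 value — and the period has length 8.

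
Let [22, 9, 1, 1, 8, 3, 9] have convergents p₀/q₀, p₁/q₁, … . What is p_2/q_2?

221/10

Using pₖ = aₖpₖ₋₁ + pₖ₋₂, qₖ = aₖqₖ₋₁ + qₖ₋₂ (with p₋₁=1, p₋₂=0, q₋₁=0, q₋₂=1):
  k=0: a=22, p=22, q=1
  k=1: a=9, p=199, q=9
  k=2: a=1, p=221, q=10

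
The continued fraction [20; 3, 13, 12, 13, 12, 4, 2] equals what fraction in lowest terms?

14216093/699437

Fold from the inside: start with 2/1.
  4 + 1/2 = 9/2
  12 + 2/9 = 110/9
  13 + 9/110 = 1439/110
  12 + 110/1439 = 17378/1439
  13 + 1439/17378 = 227353/17378
  3 + 17378/227353 = 699437/227353
  20 + 227353/699437 = 14216093/699437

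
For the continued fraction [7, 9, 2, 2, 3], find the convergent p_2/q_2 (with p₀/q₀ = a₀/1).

Using pₖ = aₖpₖ₋₁ + pₖ₋₂, qₖ = aₖqₖ₋₁ + qₖ₋₂ (with p₋₁=1, p₋₂=0, q₋₁=0, q₋₂=1):
  k=0: a=7, p=7, q=1
  k=1: a=9, p=64, q=9
  k=2: a=2, p=135, q=19

135/19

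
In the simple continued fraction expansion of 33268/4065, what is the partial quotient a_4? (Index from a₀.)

33268 = 8·4065 + 748   →  a_0 = 8
4065 = 5·748 + 325   →  a_1 = 5
748 = 2·325 + 98   →  a_2 = 2
325 = 3·98 + 31   →  a_3 = 3
98 = 3·31 + 5   →  a_4 = 3

3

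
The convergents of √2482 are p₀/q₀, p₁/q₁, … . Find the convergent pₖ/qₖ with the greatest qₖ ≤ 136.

3039/61

√2482 = [49; 1, 4, 1, 1, 4, 1, 98, …] (period length 7).
Convergents:
  p_0/q_0 = 49/1
  p_1/q_1 = 50/1
  p_2/q_2 = 249/5
  p_3/q_3 = 299/6
  p_4/q_4 = 548/11
  p_5/q_5 = 2491/50
  p_6/q_6 = 3039/61
  p_7/q_7 = 300313/6028
q_6 = 61 ≤ 136 < 6028 = q_7, so the answer is 3039/61.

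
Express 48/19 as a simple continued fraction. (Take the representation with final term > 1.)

[2; 1, 1, 9]

48 = 2·19 + 10
19 = 1·10 + 9
10 = 1·9 + 1
9 = 9·1 + 0  (stop)
So 48/19 = [2; 1, 1, 9].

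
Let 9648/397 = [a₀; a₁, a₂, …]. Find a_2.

3

9648 = 24·397 + 120   →  a_0 = 24
397 = 3·120 + 37   →  a_1 = 3
120 = 3·37 + 9   →  a_2 = 3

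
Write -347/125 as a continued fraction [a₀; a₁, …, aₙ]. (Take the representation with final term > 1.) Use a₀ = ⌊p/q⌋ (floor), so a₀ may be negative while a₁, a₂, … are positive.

-347 = -3·125 + 28
125 = 4·28 + 13
28 = 2·13 + 2
13 = 6·2 + 1
2 = 2·1 + 0  (stop)
So -347/125 = [-3; 4, 2, 6, 2].

[-3; 4, 2, 6, 2]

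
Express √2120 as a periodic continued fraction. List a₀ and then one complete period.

a₀ = ⌊√2120⌋ = 46.
With m₀=0, d₀=1 and mₖ₊₁ = dₖaₖ − mₖ, dₖ₊₁ = (n − mₖ₊₁²)/dₖ, aₖ₊₁ = ⌊(a₀+mₖ₊₁)/dₖ₊₁⌋:
  k=1: m=46, d=4, a=23
  k=2: m=46, d=1, a=92
d=1 and a=2a₀=92 at k=2, so the next step gives (m, d) = (46, 4) again — its k=1 value — and the period has length 2.

[46; 23, 92]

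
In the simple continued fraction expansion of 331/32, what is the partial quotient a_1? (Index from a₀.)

331 = 10·32 + 11   →  a_0 = 10
32 = 2·11 + 10   →  a_1 = 2

2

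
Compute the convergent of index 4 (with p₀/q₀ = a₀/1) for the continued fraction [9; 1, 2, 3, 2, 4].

223/23

Using pₖ = aₖpₖ₋₁ + pₖ₋₂, qₖ = aₖqₖ₋₁ + qₖ₋₂ (with p₋₁=1, p₋₂=0, q₋₁=0, q₋₂=1):
  k=0: a=9, p=9, q=1
  k=1: a=1, p=10, q=1
  k=2: a=2, p=29, q=3
  k=3: a=3, p=97, q=10
  k=4: a=2, p=223, q=23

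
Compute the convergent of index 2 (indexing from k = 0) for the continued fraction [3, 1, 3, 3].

15/4

Using pₖ = aₖpₖ₋₁ + pₖ₋₂, qₖ = aₖqₖ₋₁ + qₖ₋₂ (with p₋₁=1, p₋₂=0, q₋₁=0, q₋₂=1):
  k=0: a=3, p=3, q=1
  k=1: a=1, p=4, q=1
  k=2: a=3, p=15, q=4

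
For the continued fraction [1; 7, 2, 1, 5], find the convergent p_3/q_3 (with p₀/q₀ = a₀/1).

25/22

Using pₖ = aₖpₖ₋₁ + pₖ₋₂, qₖ = aₖqₖ₋₁ + qₖ₋₂ (with p₋₁=1, p₋₂=0, q₋₁=0, q₋₂=1):
  k=0: a=1, p=1, q=1
  k=1: a=7, p=8, q=7
  k=2: a=2, p=17, q=15
  k=3: a=1, p=25, q=22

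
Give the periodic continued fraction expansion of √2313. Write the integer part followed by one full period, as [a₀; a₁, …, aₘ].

[48; 10, 1, 2, 10, 2, 1, 10, 96]

a₀ = ⌊√2313⌋ = 48.
With m₀=0, d₀=1 and mₖ₊₁ = dₖaₖ − mₖ, dₖ₊₁ = (n − mₖ₊₁²)/dₖ, aₖ₊₁ = ⌊(a₀+mₖ₊₁)/dₖ₊₁⌋:
  k=1: m=48, d=9, a=10
  k=2: m=42, d=61, a=1
  k=3: m=19, d=32, a=2
  k=4: m=45, d=9, a=10
  k=5: m=45, d=32, a=2
  k=6: m=19, d=61, a=1
  k=7: m=42, d=9, a=10
  k=8: m=48, d=1, a=96
d=1 and a=2a₀=96 at k=8, so the next step gives (m, d) = (48, 9) again — its k=1 value — and the period has length 8.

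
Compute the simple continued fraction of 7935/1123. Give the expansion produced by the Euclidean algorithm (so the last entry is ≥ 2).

[7; 15, 5, 1, 2, 4]

7935 = 7·1123 + 74
1123 = 15·74 + 13
74 = 5·13 + 9
13 = 1·9 + 4
9 = 2·4 + 1
4 = 4·1 + 0  (stop)
So 7935/1123 = [7; 15, 5, 1, 2, 4].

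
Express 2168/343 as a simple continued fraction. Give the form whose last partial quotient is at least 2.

[6; 3, 8, 2, 6]

2168 = 6·343 + 110
343 = 3·110 + 13
110 = 8·13 + 6
13 = 2·6 + 1
6 = 6·1 + 0  (stop)
So 2168/343 = [6; 3, 8, 2, 6].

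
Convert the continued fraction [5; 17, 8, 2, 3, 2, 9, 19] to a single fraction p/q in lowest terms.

2107751/416682

Fold from the inside: start with 19/1.
  9 + 1/19 = 172/19
  2 + 19/172 = 363/172
  3 + 172/363 = 1261/363
  2 + 363/1261 = 2885/1261
  8 + 1261/2885 = 24341/2885
  17 + 2885/24341 = 416682/24341
  5 + 24341/416682 = 2107751/416682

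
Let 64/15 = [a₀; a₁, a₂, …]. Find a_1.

3

64 = 4·15 + 4   →  a_0 = 4
15 = 3·4 + 3   →  a_1 = 3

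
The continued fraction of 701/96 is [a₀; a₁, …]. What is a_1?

701 = 7·96 + 29   →  a_0 = 7
96 = 3·29 + 9   →  a_1 = 3

3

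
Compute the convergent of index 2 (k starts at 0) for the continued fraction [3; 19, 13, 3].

757/248

Using pₖ = aₖpₖ₋₁ + pₖ₋₂, qₖ = aₖqₖ₋₁ + qₖ₋₂ (with p₋₁=1, p₋₂=0, q₋₁=0, q₋₂=1):
  k=0: a=3, p=3, q=1
  k=1: a=19, p=58, q=19
  k=2: a=13, p=757, q=248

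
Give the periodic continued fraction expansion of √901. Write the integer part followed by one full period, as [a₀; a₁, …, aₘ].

a₀ = ⌊√901⌋ = 30.
With m₀=0, d₀=1 and mₖ₊₁ = dₖaₖ − mₖ, dₖ₊₁ = (n − mₖ₊₁²)/dₖ, aₖ₊₁ = ⌊(a₀+mₖ₊₁)/dₖ₊₁⌋:
  k=1: m=30, d=1, a=60
d=1 and a=2a₀=60 at k=1, so the next step gives (m, d) = (30, 1) again — its k=1 value — and the period has length 1.

[30; 60]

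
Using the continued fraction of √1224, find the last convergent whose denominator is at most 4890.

√1224 = [34; 1, 68, …] (period length 2).
Convergents:
  p_0/q_0 = 34/1
  p_1/q_1 = 35/1
  p_2/q_2 = 2414/69
  p_3/q_3 = 2449/70
  p_4/q_4 = 168946/4829
  p_5/q_5 = 171395/4899
q_4 = 4829 ≤ 4890 < 4899 = q_5, so the answer is 168946/4829.

168946/4829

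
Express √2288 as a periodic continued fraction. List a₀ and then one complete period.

[47; 1, 4, 1, 94]

a₀ = ⌊√2288⌋ = 47.
With m₀=0, d₀=1 and mₖ₊₁ = dₖaₖ − mₖ, dₖ₊₁ = (n − mₖ₊₁²)/dₖ, aₖ₊₁ = ⌊(a₀+mₖ₊₁)/dₖ₊₁⌋:
  k=1: m=47, d=79, a=1
  k=2: m=32, d=16, a=4
  k=3: m=32, d=79, a=1
  k=4: m=47, d=1, a=94
d=1 and a=2a₀=94 at k=4, so the next step gives (m, d) = (47, 79) again — its k=1 value — and the period has length 4.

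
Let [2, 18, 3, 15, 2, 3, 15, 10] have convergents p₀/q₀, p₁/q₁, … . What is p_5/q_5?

Using pₖ = aₖpₖ₋₁ + pₖ₋₂, qₖ = aₖqₖ₋₁ + qₖ₋₂ (with p₋₁=1, p₋₂=0, q₋₁=0, q₋₂=1):
  k=0: a=2, p=2, q=1
  k=1: a=18, p=37, q=18
  k=2: a=3, p=113, q=55
  k=3: a=15, p=1732, q=843
  k=4: a=2, p=3577, q=1741
  k=5: a=3, p=12463, q=6066

12463/6066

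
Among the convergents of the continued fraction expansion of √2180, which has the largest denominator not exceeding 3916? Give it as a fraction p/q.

181766/3893

√2180 = [46; 1, 2, 4, 2, 1, 92, …] (period length 6).
Convergents:
  p_0/q_0 = 46/1
  p_1/q_1 = 47/1
  p_2/q_2 = 140/3
  p_3/q_3 = 607/13
  p_4/q_4 = 1354/29
  p_5/q_5 = 1961/42
  p_6/q_6 = 181766/3893
  p_7/q_7 = 183727/3935
q_6 = 3893 ≤ 3916 < 3935 = q_7, so the answer is 181766/3893.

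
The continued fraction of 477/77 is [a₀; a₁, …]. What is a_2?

7

477 = 6·77 + 15   →  a_0 = 6
77 = 5·15 + 2   →  a_1 = 5
15 = 7·2 + 1   →  a_2 = 7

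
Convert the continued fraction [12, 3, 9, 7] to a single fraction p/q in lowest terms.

Fold from the inside: start with 7/1.
  9 + 1/7 = 64/7
  3 + 7/64 = 199/64
  12 + 64/199 = 2452/199

2452/199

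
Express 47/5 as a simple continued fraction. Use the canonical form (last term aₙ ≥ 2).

47 = 9×5 + 2
5 = 2×2 + 1
2 = 2×1 + 0  (stop)
So 47/5 = [9; 2, 2].

[9; 2, 2]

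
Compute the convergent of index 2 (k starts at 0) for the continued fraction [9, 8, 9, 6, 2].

Using pₖ = aₖpₖ₋₁ + pₖ₋₂, qₖ = aₖqₖ₋₁ + qₖ₋₂ (with p₋₁=1, p₋₂=0, q₋₁=0, q₋₂=1):
  k=0: a=9, p=9, q=1
  k=1: a=8, p=73, q=8
  k=2: a=9, p=666, q=73

666/73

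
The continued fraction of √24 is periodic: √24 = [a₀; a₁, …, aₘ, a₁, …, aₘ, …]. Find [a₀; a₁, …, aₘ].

a₀ = ⌊√24⌋ = 4.
With m₀=0, d₀=1 and mₖ₊₁ = dₖaₖ − mₖ, dₖ₊₁ = (n − mₖ₊₁²)/dₖ, aₖ₊₁ = ⌊(a₀+mₖ₊₁)/dₖ₊₁⌋:
  k=1: m=4, d=8, a=1
  k=2: m=4, d=1, a=8
d=1 and a=2a₀=8 at k=2, so the next step gives (m, d) = (4, 8) again — its k=1 value — and the period has length 2.

[4; 1, 8]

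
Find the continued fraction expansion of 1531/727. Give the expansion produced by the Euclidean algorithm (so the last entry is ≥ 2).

1531 = 2*727 + 77
727 = 9*77 + 34
77 = 2*34 + 9
34 = 3*9 + 7
9 = 1*7 + 2
7 = 3*2 + 1
2 = 2*1 + 0  (stop)
So 1531/727 = [2; 9, 2, 3, 1, 3, 2].

[2; 9, 2, 3, 1, 3, 2]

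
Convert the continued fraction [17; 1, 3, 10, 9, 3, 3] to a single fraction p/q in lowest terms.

Fold from the inside: start with 3/1.
  3 + 1/3 = 10/3
  9 + 3/10 = 93/10
  10 + 10/93 = 940/93
  3 + 93/940 = 2913/940
  1 + 940/2913 = 3853/2913
  17 + 2913/3853 = 68414/3853

68414/3853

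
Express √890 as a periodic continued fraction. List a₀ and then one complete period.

a₀ = ⌊√890⌋ = 29.
With m₀=0, d₀=1 and mₖ₊₁ = dₖaₖ − mₖ, dₖ₊₁ = (n − mₖ₊₁²)/dₖ, aₖ₊₁ = ⌊(a₀+mₖ₊₁)/dₖ₊₁⌋:
  k=1: m=29, d=49, a=1
  k=2: m=20, d=10, a=4
  k=3: m=20, d=49, a=1
  k=4: m=29, d=1, a=58
d=1 and a=2a₀=58 at k=4, so the next step gives (m, d) = (29, 49) again — its k=1 value — and the period has length 4.

[29; 1, 4, 1, 58]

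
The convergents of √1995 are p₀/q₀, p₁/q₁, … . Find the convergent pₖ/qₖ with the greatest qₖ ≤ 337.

√1995 = [44; 1, 1, 1, 88, …] (period length 4).
Convergents:
  p_0/q_0 = 44/1
  p_1/q_1 = 45/1
  p_2/q_2 = 89/2
  p_3/q_3 = 134/3
  p_4/q_4 = 11881/266
  p_5/q_5 = 12015/269
  p_6/q_6 = 23896/535
q_5 = 269 ≤ 337 < 535 = q_6, so the answer is 12015/269.

12015/269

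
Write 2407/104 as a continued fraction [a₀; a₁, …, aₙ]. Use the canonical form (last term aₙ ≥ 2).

[23; 6, 1, 14]

2407 = 23·104 + 15
104 = 6·15 + 14
15 = 1·14 + 1
14 = 14·1 + 0  (stop)
So 2407/104 = [23; 6, 1, 14].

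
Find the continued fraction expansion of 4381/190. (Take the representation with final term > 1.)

4381 = 23×190 + 11
190 = 17×11 + 3
11 = 3×3 + 2
3 = 1×2 + 1
2 = 2×1 + 0  (stop)
So 4381/190 = [23; 17, 3, 1, 2].

[23; 17, 3, 1, 2]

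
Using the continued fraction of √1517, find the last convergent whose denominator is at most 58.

√1517 = [38; 1, 18, 2, 18, 1, 76, …] (period length 6).
Convergents:
  p_0/q_0 = 38/1
  p_1/q_1 = 39/1
  p_2/q_2 = 740/19
  p_3/q_3 = 1519/39
  p_4/q_4 = 28082/721
q_3 = 39 ≤ 58 < 721 = q_4, so the answer is 1519/39.

1519/39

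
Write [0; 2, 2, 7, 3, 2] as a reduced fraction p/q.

Fold from the inside: start with 2/1.
  3 + 1/2 = 7/2
  7 + 2/7 = 51/7
  2 + 7/51 = 109/51
  2 + 51/109 = 269/109
  0 + 109/269 = 109/269

109/269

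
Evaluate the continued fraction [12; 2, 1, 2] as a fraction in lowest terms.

99/8

Fold from the inside: start with 2/1.
  1 + 1/2 = 3/2
  2 + 2/3 = 8/3
  12 + 3/8 = 99/8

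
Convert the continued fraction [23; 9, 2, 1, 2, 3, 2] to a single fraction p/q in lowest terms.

Fold from the inside: start with 2/1.
  3 + 1/2 = 7/2
  2 + 2/7 = 16/7
  1 + 7/16 = 23/16
  2 + 16/23 = 62/23
  9 + 23/62 = 581/62
  23 + 62/581 = 13425/581

13425/581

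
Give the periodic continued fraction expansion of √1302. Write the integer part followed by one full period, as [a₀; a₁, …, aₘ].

a₀ = ⌊√1302⌋ = 36.

[36; 12, 72]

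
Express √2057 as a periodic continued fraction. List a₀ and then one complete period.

a₀ = ⌊√2057⌋ = 45.
With m₀=0, d₀=1 and mₖ₊₁ = dₖaₖ − mₖ, dₖ₊₁ = (n − mₖ₊₁²)/dₖ, aₖ₊₁ = ⌊(a₀+mₖ₊₁)/dₖ₊₁⌋:
  k=1: m=45, d=32, a=2
  k=2: m=19, d=53, a=1
  k=3: m=34, d=17, a=4
  k=4: m=34, d=53, a=1
  k=5: m=19, d=32, a=2
  k=6: m=45, d=1, a=90
d=1 and a=2a₀=90 at k=6, so the next step gives (m, d) = (45, 32) again — its k=1 value — and the period has length 6.

[45; 2, 1, 4, 1, 2, 90]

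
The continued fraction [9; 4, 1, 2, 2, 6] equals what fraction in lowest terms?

1953/212

Using pₖ = aₖpₖ₋₁ + pₖ₋₂ and qₖ = aₖqₖ₋₁ + qₖ₋₂:
  k=0: a=9, p=9, q=1
  k=1: a=4, p=37, q=4
  k=2: a=1, p=46, q=5
  k=3: a=2, p=129, q=14
  k=4: a=2, p=304, q=33
  k=5: a=6, p=1953, q=212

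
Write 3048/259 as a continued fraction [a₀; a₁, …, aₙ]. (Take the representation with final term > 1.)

3048 = 11·259 + 199
259 = 1·199 + 60
199 = 3·60 + 19
60 = 3·19 + 3
19 = 6·3 + 1
3 = 3·1 + 0  (stop)
So 3048/259 = [11; 1, 3, 3, 6, 3].

[11; 1, 3, 3, 6, 3]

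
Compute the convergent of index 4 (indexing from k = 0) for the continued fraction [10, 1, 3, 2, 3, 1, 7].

Using pₖ = aₖpₖ₋₁ + pₖ₋₂, qₖ = aₖqₖ₋₁ + qₖ₋₂ (with p₋₁=1, p₋₂=0, q₋₁=0, q₋₂=1):
  k=0: a=10, p=10, q=1
  k=1: a=1, p=11, q=1
  k=2: a=3, p=43, q=4
  k=3: a=2, p=97, q=9
  k=4: a=3, p=334, q=31

334/31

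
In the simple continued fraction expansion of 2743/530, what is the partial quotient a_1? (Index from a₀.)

2743 = 5·530 + 93   →  a_0 = 5
530 = 5·93 + 65   →  a_1 = 5

5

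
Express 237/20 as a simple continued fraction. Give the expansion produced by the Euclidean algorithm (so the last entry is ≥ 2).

237 = 11·20 + 17
20 = 1·17 + 3
17 = 5·3 + 2
3 = 1·2 + 1
2 = 2·1 + 0  (stop)
So 237/20 = [11; 1, 5, 1, 2].

[11; 1, 5, 1, 2]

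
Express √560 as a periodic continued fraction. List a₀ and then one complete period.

a₀ = ⌊√560⌋ = 23.
With m₀=0, d₀=1 and mₖ₊₁ = dₖaₖ − mₖ, dₖ₊₁ = (n − mₖ₊₁²)/dₖ, aₖ₊₁ = ⌊(a₀+mₖ₊₁)/dₖ₊₁⌋:
  k=1: m=23, d=31, a=1
  k=2: m=8, d=16, a=1
  k=3: m=8, d=31, a=1
  k=4: m=23, d=1, a=46
d=1 and a=2a₀=46 at k=4, so the next step gives (m, d) = (23, 31) again — its k=1 value — and the period has length 4.

[23; 1, 1, 1, 46]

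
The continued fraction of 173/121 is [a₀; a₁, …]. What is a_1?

2

173 = 1·121 + 52   →  a_0 = 1
121 = 2·52 + 17   →  a_1 = 2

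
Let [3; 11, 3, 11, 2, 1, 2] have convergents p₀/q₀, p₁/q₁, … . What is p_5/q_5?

3672/1189

Using pₖ = aₖpₖ₋₁ + pₖ₋₂, qₖ = aₖqₖ₋₁ + qₖ₋₂ (with p₋₁=1, p₋₂=0, q₋₁=0, q₋₂=1):
  k=0: a=3, p=3, q=1
  k=1: a=11, p=34, q=11
  k=2: a=3, p=105, q=34
  k=3: a=11, p=1189, q=385
  k=4: a=2, p=2483, q=804
  k=5: a=1, p=3672, q=1189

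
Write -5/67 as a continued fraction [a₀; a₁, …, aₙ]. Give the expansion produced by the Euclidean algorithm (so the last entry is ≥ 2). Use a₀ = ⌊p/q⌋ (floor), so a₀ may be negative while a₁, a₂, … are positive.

-5 = -1×67 + 62
67 = 1×62 + 5
62 = 12×5 + 2
5 = 2×2 + 1
2 = 2×1 + 0  (stop)
So -5/67 = [-1; 1, 12, 2, 2].

[-1; 1, 12, 2, 2]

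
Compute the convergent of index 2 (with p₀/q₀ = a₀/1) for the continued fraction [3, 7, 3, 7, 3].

69/22

Using pₖ = aₖpₖ₋₁ + pₖ₋₂, qₖ = aₖqₖ₋₁ + qₖ₋₂ (with p₋₁=1, p₋₂=0, q₋₁=0, q₋₂=1):
  k=0: a=3, p=3, q=1
  k=1: a=7, p=22, q=7
  k=2: a=3, p=69, q=22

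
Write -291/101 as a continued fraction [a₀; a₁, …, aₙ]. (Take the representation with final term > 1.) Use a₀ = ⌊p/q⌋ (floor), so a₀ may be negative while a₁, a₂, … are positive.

-291 = -3×101 + 12
101 = 8×12 + 5
12 = 2×5 + 2
5 = 2×2 + 1
2 = 2×1 + 0  (stop)
So -291/101 = [-3; 8, 2, 2, 2].

[-3; 8, 2, 2, 2]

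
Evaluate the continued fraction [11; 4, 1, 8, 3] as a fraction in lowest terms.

1535/137

Fold from the inside: start with 3/1.
  8 + 1/3 = 25/3
  1 + 3/25 = 28/25
  4 + 25/28 = 137/28
  11 + 28/137 = 1535/137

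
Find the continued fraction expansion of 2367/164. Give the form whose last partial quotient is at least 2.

2367 = 14×164 + 71
164 = 2×71 + 22
71 = 3×22 + 5
22 = 4×5 + 2
5 = 2×2 + 1
2 = 2×1 + 0  (stop)
So 2367/164 = [14; 2, 3, 4, 2, 2].

[14; 2, 3, 4, 2, 2]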